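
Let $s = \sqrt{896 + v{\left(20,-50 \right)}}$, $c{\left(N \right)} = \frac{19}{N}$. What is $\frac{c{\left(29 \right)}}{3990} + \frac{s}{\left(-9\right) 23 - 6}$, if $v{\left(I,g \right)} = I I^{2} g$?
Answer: $\frac{1}{6090} - \frac{16 i \sqrt{1559}}{213} \approx 0.0001642 - 2.9659 i$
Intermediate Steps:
$v{\left(I,g \right)} = g I^{3}$ ($v{\left(I,g \right)} = I^{3} g = g I^{3}$)
$s = 16 i \sqrt{1559}$ ($s = \sqrt{896 - 50 \cdot 20^{3}} = \sqrt{896 - 400000} = \sqrt{-399104} = 16 i \sqrt{1559} \approx 631.75 i$)
$\frac{c{\left(29 \right)}}{3990} + \frac{s}{\left(-9\right) 23 - 6} = \frac{19 \cdot \frac{1}{29}}{3990} + \frac{16 i \sqrt{1559}}{\left(-9\right) 23 - 6} = 19 \cdot \frac{1}{29} \cdot \frac{1}{3990} + \frac{16 i \sqrt{1559}}{-207 - 6} = \frac{19}{29} \cdot \frac{1}{3990} + \frac{16 i \sqrt{1559}}{-213} = \frac{1}{6090} + 16 i \sqrt{1559} \left(- \frac{1}{213}\right) = \frac{1}{6090} - \frac{16 i \sqrt{1559}}{213}$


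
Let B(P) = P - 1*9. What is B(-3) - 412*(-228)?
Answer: 93924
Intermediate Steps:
B(P) = -9 + P (B(P) = P - 9 = -9 + P)
B(-3) - 412*(-228) = (-9 - 3) - 412*(-228) = -12 + 93936 = 93924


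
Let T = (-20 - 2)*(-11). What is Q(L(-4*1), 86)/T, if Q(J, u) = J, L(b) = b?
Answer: -2/121 ≈ -0.016529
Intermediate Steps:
T = 242 (T = -22*(-11) = 242)
Q(L(-4*1), 86)/T = -4*1/242 = -2/121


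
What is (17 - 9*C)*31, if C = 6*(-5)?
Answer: 8897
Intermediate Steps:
C = -30
(17 - 9*C)*31 = (17 - 9*(-30))*31 = (17 + 270)*31 = 287*31 = 8897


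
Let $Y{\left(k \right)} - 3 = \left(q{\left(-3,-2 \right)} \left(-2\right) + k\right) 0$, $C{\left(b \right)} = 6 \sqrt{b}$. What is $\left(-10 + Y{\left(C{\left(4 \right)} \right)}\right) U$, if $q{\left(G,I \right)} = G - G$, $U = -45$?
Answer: $315$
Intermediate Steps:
$q{\left(G,I \right)} = 0$
$Y{\left(k \right)} = 3$ ($Y{\left(k \right)} = 3 + \left(0 \left(-2\right) + k\right) 0 = 3 + \left(0 + k\right) 0 = 3 + k 0 = 3 + 0 = 3$)
$\left(-10 + Y{\left(C{\left(4 \right)} \right)}\right) U = \left(-10 + 3\right) \left(-45\right) = \left(-7\right) \left(-45\right) = 315$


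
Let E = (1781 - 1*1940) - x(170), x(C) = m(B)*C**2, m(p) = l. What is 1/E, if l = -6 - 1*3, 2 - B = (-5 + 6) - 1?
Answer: 1/259941 ≈ 3.8470e-6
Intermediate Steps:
B = 2 (B = 2 - ((-5 + 6) - 1) = 2 - (1 - 1) = 2 - 1*0 = 2 + 0 = 2)
l = -9 (l = -6 - 3 = -9)
m(p) = -9
x(C) = -9*C**2
E = 259941 (E = (1781 - 1*1940) - (-9)*170**2 = (1781 - 1940) - (-9)*28900 = -159 - 1*(-260100) = -159 + 260100 = 259941)
1/E = 1/259941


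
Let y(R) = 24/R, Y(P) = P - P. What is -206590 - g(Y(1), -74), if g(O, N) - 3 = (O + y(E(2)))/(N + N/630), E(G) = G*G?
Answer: -4823324881/23347 ≈ -2.0659e+5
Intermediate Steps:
E(G) = G²
Y(P) = 0
g(O, N) = 3 + 630*(6 + O)/(631*N) (g(O, N) = 3 + (O + 24/(2²))/(N + N/630) = 3 + (O + 24/4)/(N + N*(1/630)) = 3 + (O + 24*(¼))/(N + N/630) = 3 + (O + 6)/((631*N/630)) = 3 + (6 + O)*(630/(631*N)) = 3 + 630*(6 + O)/(631*N))
-206590 - g(Y(1), -74) = -206590 - 3*(1260 + 210*0 + 631*(-74))/(631*(-74)) = -206590 - 3*(-1)*(1260 + 0 - 46694)/(631*74) = -206590 - 3*(-1)*(-45434)/(631*74) = -206590 - 1*68151/23347 = -206590 - 68151/23347 = -4823324881/23347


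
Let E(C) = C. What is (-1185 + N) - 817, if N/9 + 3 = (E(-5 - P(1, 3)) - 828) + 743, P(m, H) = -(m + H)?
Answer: -2803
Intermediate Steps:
P(m, H) = -H - m (P(m, H) = -(H + m) = -H - m)
N = -801 (N = -27 + 9*(((-5 - (-1*3 - 1*1)) - 828) + 743) = -27 + 9*(((-5 - (-3 - 1)) - 828) + 743) = -27 + 9*(((-5 - 1*(-4)) - 828) + 743) = -27 + 9*(((-5 + 4) - 828) + 743) = -27 + 9*((-1 - 828) + 743) = -27 + 9*(-829 + 743) = -27 + 9*(-86) = -27 - 774 = -801)
(-1185 + N) - 817 = (-1185 - 801) - 817 = -1986 - 817 = -2803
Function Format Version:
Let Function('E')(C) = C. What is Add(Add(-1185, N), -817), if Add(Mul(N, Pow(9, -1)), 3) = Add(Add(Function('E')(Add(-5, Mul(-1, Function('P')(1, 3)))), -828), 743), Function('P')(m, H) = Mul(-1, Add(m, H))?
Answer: -2803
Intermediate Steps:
Function('P')(m, H) = Add(Mul(-1, H), Mul(-1, m)) (Function('P')(m, H) = Mul(-1, Add(H, m)) = Add(Mul(-1, H), Mul(-1, m)))
N = -801 (N = Add(-27, Mul(9, Add(Add(Add(-5, Mul(-1, Add(Mul(-1, 3), Mul(-1, 1)))), -828), 743))) = Add(-27, Mul(9, Add(Add(Add(-5, Mul(-1, Add(-3, -1))), -828), 743))) = Add(-27, Mul(9, Add(Add(Add(-5, Mul(-1, -4)), -828), 743))) = Add(-27, Mul(9, Add(Add(Add(-5, 4), -828), 743))) = Add(-27, Mul(9, Add(Add(-1, -828), 743))) = Add(-27, Mul(9, Add(-829, 743))) = Add(-27, Mul(9, -86)) = Add(-27, -774) = -801)
Add(Add(-1185, N), -817) = Add(Add(-1185, -801), -817) = Add(-1986, -817) = -2803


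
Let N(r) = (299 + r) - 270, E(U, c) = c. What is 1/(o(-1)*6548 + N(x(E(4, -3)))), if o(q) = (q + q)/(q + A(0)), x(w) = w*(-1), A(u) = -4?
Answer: 5/13256 ≈ 0.00037719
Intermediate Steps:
x(w) = -w
o(q) = 2*q/(-4 + q) (o(q) = (q + q)/(q - 4) = (2*q)/(-4 + q) = 2*q/(-4 + q))
N(r) = 29 + r
1/(o(-1)*6548 + N(x(E(4, -3)))) = 1/((2*(-1)/(-4 - 1))*6548 + (29 - 1*(-3))) = 1/((2*(-1)/(-5))*6548 + (29 + 3)) = 1/((2*(-1)*(-⅕))*6548 + 32) = 1/((⅖)*6548 + 32) = 1/(13096/5 + 32) = 1/(13256/5) = 5/13256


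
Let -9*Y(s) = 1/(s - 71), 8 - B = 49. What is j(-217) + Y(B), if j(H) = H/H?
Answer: 1009/1008 ≈ 1.0010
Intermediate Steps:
B = -41 (B = 8 - 1*49 = 8 - 49 = -41)
Y(s) = -1/(9*(-71 + s)) (Y(s) = -1/(9*(s - 71)) = -1/(9*(-71 + s)))
j(H) = 1
j(-217) + Y(B) = 1 - 1/(-639 + 9*(-41)) = 1 - 1/(-639 - 369) = 1 - 1/(-1008) = 1 - 1*(-1/1008) = 1 + 1/1008 = 1009/1008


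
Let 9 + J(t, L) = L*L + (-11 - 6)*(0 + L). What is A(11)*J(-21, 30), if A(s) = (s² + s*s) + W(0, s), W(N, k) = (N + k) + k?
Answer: 100584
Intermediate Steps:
W(N, k) = N + 2*k
J(t, L) = -9 + L² - 17*L (J(t, L) = -9 + (L*L + (-11 - 6)*(0 + L)) = -9 + (L² - 17*L) = -9 + L² - 17*L)
A(s) = 2*s + 2*s² (A(s) = (s² + s*s) + (0 + 2*s) = (s² + s²) + 2*s = 2*s² + 2*s = 2*s + 2*s²)
A(11)*J(-21, 30) = (2*11*(1 + 11))*(-9 + 30² - 17*30) = (2*11*12)*(-9 + 900 - 510) = 264*381 = 100584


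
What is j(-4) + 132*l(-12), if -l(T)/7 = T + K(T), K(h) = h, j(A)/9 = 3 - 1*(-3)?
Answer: 22230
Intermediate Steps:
j(A) = 54 (j(A) = 9*(3 - 1*(-3)) = 9*(3 + 3) = 9*6 = 54)
l(T) = -14*T (l(T) = -7*(T + T) = -14*T)
j(-4) + 132*l(-12) = 54 + 132*(-14*(-12)) = 54 + 132*168 = 54 + 22176 = 22230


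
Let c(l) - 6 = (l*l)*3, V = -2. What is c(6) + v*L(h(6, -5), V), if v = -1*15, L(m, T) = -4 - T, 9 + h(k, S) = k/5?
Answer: 144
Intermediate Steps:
h(k, S) = -9 + k/5
c(l) = 6 + 3*l² (c(l) = 6 + (l*l)*3 = 6 + l²*3 = 6 + 3*l²)
v = -15
c(6) + v*L(h(6, -5), V) = (6 + 3*6²) - 15*(-4 - 1*(-2)) = (6 + 3*36) - 15*(-4 + 2) = (6 + 108) - 15*(-2) = 114 + 30 = 144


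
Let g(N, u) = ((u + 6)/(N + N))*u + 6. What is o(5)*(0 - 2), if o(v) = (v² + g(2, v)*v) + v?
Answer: -515/2 ≈ -257.50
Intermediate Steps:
g(N, u) = 6 + u*(6 + u)/(2*N) (g(N, u) = ((6 + u)/((2*N)))*u + 6 = ((6 + u)*(1/(2*N)))*u + 6 = ((6 + u)/(2*N))*u + 6 = u*(6 + u)/(2*N) + 6 = 6 + u*(6 + u)/(2*N))
o(v) = v + v² + v*(6 + v²/4 + 3*v/2) (o(v) = (v² + ((½)*(v² + 6*v + 12*2)/2)*v) + v = (v² + ((½)*(½)*(v² + 6*v + 24))*v) + v = (v² + ((½)*(½)*(24 + v² + 6*v))*v) + v = (v² + (6 + v²/4 + 3*v/2)*v) + v = (v² + v*(6 + v²/4 + 3*v/2)) + v = v + v² + v*(6 + v²/4 + 3*v/2))
o(5)*(0 - 2) = ((¼)*5*(28 + 5² + 10*5))*(0 - 2) = ((¼)*5*(28 + 25 + 50))*(-2) = ((¼)*5*103)*(-2) = (515/4)*(-2) = -515/2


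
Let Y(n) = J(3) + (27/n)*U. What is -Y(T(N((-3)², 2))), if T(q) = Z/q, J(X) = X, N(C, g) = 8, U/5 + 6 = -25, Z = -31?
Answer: -1083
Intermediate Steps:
U = -155 (U = -30 + 5*(-25) = -30 - 125 = -155)
T(q) = -31/q
Y(n) = 3 - 4185/n (Y(n) = 3 + (27/n)*(-155) = 3 - 4185/n)
-Y(T(N((-3)², 2))) = -(3 - 4185/((-31/8))) = -(3 - 4185/((-31*⅛))) = -(3 - 4185/(-31/8)) = -(3 - 4185*(-8/31)) = -(3 + 1080) = -1*1083 = -1083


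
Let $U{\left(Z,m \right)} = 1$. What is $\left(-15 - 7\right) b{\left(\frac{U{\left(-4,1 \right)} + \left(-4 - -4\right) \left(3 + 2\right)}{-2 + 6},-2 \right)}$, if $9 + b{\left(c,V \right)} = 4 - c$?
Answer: $\frac{231}{2} \approx 115.5$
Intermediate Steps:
$b{\left(c,V \right)} = -5 - c$ ($b{\left(c,V \right)} = -9 - \left(-4 + c\right) = -5 - c$)
$\left(-15 - 7\right) b{\left(\frac{U{\left(-4,1 \right)} + \left(-4 - -4\right) \left(3 + 2\right)}{-2 + 6},-2 \right)} = \left(-15 - 7\right) \left(-5 - \frac{1 + \left(-4 - -4\right) \left(3 + 2\right)}{-2 + 6}\right) = - 22 \left(-5 - \frac{1 + \left(-4 + 4\right) 5}{4}\right) = - 22 \left(-5 - \left(1 + 0 \cdot 5\right) \frac{1}{4}\right) = - 22 \left(-5 - \left(1 + 0\right) \frac{1}{4}\right) = - 22 \left(-5 - 1 \cdot \frac{1}{4}\right) = - 22 \left(-5 - \frac{1}{4}\right) = \left(-22\right) \left(- \frac{21}{4}\right) = \frac{231}{2}$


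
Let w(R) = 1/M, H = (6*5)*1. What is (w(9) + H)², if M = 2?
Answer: 3721/4 ≈ 930.25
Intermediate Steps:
H = 30 (H = 30*1 = 30)
w(R) = ½ (w(R) = 1/2 = 1*(½) = ½)
(w(9) + H)² = (½ + 30)² = (61/2)² = 3721/4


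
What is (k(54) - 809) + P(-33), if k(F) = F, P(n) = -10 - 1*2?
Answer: -767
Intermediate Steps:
P(n) = -12 (P(n) = -10 - 2 = -12)
(k(54) - 809) + P(-33) = (54 - 809) - 12 = -755 - 12 = -767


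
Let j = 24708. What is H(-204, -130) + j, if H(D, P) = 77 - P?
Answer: 24915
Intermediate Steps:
H(-204, -130) + j = (77 - 1*(-130)) + 24708 = (77 + 130) + 24708 = 207 + 24708 = 24915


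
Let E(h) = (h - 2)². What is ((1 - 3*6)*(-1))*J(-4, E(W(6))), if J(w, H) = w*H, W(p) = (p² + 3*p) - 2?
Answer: -170000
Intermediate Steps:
W(p) = -2 + p² + 3*p
E(h) = (-2 + h)²
J(w, H) = H*w
((1 - 3*6)*(-1))*J(-4, E(W(6))) = ((1 - 3*6)*(-1))*((-2 + (-2 + 6² + 3*6))²*(-4)) = ((1 - 18)*(-1))*((-2 + (-2 + 36 + 18))²*(-4)) = (-17*(-1))*((-2 + 52)²*(-4)) = 17*(50²*(-4)) = 17*(2500*(-4)) = 17*(-10000) = -170000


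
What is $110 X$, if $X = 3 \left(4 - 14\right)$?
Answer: $-3300$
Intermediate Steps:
$X = -30$ ($X = 3 \left(-10\right) = -30$)
$110 X = 110 \left(-30\right) = -3300$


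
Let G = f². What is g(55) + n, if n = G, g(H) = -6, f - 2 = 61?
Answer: 3963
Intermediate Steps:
f = 63 (f = 2 + 61 = 63)
G = 3969 (G = 63² = 3969)
n = 3969
g(55) + n = -6 + 3969 = 3963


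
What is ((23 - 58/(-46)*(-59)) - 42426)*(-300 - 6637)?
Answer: 6777310260/23 ≈ 2.9467e+8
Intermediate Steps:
((23 - 58/(-46)*(-59)) - 42426)*(-300 - 6637) = ((23 - 58*(-1/46)*(-59)) - 42426)*(-6937) = ((23 + (29/23)*(-59)) - 42426)*(-6937) = ((23 - 1711/23) - 42426)*(-6937) = (-1182/23 - 42426)*(-6937) = -976980/23*(-6937) = 6777310260/23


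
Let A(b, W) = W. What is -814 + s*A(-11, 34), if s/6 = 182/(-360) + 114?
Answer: 335083/15 ≈ 22339.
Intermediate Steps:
s = 20429/30 (s = 6*(182/(-360) + 114) = 6*(182*(-1/360) + 114) = 6*(-91/180 + 114) = 6*(20429/180) = 20429/30 ≈ 680.97)
-814 + s*A(-11, 34) = -814 + (20429/30)*34 = -814 + 347293/15 = 335083/15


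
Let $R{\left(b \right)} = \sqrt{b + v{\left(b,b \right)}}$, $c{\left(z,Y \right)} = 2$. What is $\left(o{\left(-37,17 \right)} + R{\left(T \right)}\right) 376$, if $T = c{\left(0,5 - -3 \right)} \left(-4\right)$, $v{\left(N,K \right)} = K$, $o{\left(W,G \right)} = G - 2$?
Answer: $5640 + 1504 i \approx 5640.0 + 1504.0 i$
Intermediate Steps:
$o{\left(W,G \right)} = -2 + G$
$T = -8$ ($T = 2 \left(-4\right) = -8$)
$R{\left(b \right)} = \sqrt{2} \sqrt{b}$ ($R{\left(b \right)} = \sqrt{b + b} = \sqrt{2 b} = \sqrt{2} \sqrt{b}$)
$\left(o{\left(-37,17 \right)} + R{\left(T \right)}\right) 376 = \left(\left(-2 + 17\right) + \sqrt{2} \sqrt{-8}\right) 376 = \left(15 + \sqrt{2} \cdot 2 i \sqrt{2}\right) 376 = \left(15 + 4 i\right) 376 = 5640 + 1504 i$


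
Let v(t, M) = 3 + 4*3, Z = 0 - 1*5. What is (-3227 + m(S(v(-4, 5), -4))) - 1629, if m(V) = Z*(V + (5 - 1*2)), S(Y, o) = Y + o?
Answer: -4926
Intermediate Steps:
Z = -5 (Z = 0 - 5 = -5)
v(t, M) = 15 (v(t, M) = 3 + 12 = 15)
m(V) = -15 - 5*V (m(V) = -5*(V + (5 - 1*2)) = -5*(V + (5 - 2)) = -5*(V + 3) = -5*(3 + V) = -15 - 5*V)
(-3227 + m(S(v(-4, 5), -4))) - 1629 = (-3227 + (-15 - 5*(15 - 4))) - 1629 = (-3227 + (-15 - 5*11)) - 1629 = (-3227 + (-15 - 55)) - 1629 = (-3227 - 70) - 1629 = -3297 - 1629 = -4926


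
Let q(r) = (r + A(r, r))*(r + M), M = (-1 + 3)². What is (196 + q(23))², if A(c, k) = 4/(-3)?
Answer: 609961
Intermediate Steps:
M = 4 (M = 2² = 4)
A(c, k) = -4/3 (A(c, k) = 4*(-⅓) = -4/3)
q(r) = (4 + r)*(-4/3 + r) (q(r) = (r - 4/3)*(r + 4) = (-4/3 + r)*(4 + r) = (4 + r)*(-4/3 + r))
(196 + q(23))² = (196 + (-16/3 + 23² + (8/3)*23))² = (196 + (-16/3 + 529 + 184/3))² = (196 + 585)² = 781² = 609961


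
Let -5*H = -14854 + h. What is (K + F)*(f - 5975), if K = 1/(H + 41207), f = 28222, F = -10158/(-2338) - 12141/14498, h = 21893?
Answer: 18796978236710159/240901174668 ≈ 78028.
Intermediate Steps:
F = 59442513/16948162 (F = -10158*(-1/2338) - 12141*1/14498 = 5079/1169 - 12141/14498 = 59442513/16948162 ≈ 3.5073)
H = -7039/5 (H = -(-14854 + 21893)/5 = -1/5*7039 = -7039/5 ≈ -1407.8)
K = 5/198996 (K = 1/(-7039/5 + 41207) = 1/(198996/5) = 5/198996 ≈ 2.5126e-5)
(K + F)*(f - 5975) = (5/198996 + 59442513/16948162)*(28222 - 5975) = (844921932697/240901174668)*22247 = 18796978236710159/240901174668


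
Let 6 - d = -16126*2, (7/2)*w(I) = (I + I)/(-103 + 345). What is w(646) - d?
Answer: -27321234/847 ≈ -32256.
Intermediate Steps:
w(I) = 2*I/847 (w(I) = 2*((I + I)/(-103 + 345))/7 = 2*((2*I)/242)/7 = 2*((2*I)*(1/242))/7 = 2*(I/121)/7 = 2*I/847)
d = 32258 (d = 6 - (-16126)*2 = 6 - 1*(-32252) = 6 + 32252 = 32258)
w(646) - d = (2/847)*646 - 1*32258 = 1292/847 - 32258 = -27321234/847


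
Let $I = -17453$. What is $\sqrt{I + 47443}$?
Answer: $\sqrt{29990} \approx 173.18$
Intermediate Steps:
$\sqrt{I + 47443} = \sqrt{-17453 + 47443} = \sqrt{29990}$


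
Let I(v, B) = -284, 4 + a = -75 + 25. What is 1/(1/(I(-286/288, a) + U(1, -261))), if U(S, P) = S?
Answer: -283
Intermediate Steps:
a = -54 (a = -4 + (-75 + 25) = -4 - 50 = -54)
1/(1/(I(-286/288, a) + U(1, -261))) = 1/(1/(-284 + 1)) = 1/(1/(-283)) = 1/(-1/283) = -283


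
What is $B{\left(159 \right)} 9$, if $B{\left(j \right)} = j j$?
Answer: $227529$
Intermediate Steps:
$B{\left(j \right)} = j^{2}$
$B{\left(159 \right)} 9 = 159^{2} \cdot 9 = 25281 \cdot 9 = 227529$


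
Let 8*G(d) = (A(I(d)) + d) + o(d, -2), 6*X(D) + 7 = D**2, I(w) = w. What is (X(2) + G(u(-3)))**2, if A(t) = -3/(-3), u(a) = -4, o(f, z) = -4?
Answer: 121/64 ≈ 1.8906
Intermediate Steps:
X(D) = -7/6 + D**2/6
A(t) = 1 (A(t) = -3*(-1/3) = 1)
G(d) = -3/8 + d/8 (G(d) = ((1 + d) - 4)/8 = (-3 + d)/8 = -3/8 + d/8)
(X(2) + G(u(-3)))**2 = ((-7/6 + (1/6)*2**2) + (-3/8 + (1/8)*(-4)))**2 = ((-7/6 + (1/6)*4) + (-3/8 - 1/2))**2 = ((-7/6 + 2/3) - 7/8)**2 = (-1/2 - 7/8)**2 = (-11/8)**2 = 121/64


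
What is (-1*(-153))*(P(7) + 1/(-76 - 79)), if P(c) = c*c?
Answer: 1161882/155 ≈ 7496.0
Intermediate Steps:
P(c) = c²
(-1*(-153))*(P(7) + 1/(-76 - 79)) = (-1*(-153))*(7² + 1/(-76 - 79)) = 153*(49 + 1/(-155)) = 153*(49 - 1/155) = 153*(7594/155) = 1161882/155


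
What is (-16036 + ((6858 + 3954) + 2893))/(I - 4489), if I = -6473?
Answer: 37/174 ≈ 0.21264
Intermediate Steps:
(-16036 + ((6858 + 3954) + 2893))/(I - 4489) = (-16036 + ((6858 + 3954) + 2893))/(-6473 - 4489) = (-16036 + (10812 + 2893))/(-10962) = (-16036 + 13705)*(-1/10962) = -2331*(-1/10962) = 37/174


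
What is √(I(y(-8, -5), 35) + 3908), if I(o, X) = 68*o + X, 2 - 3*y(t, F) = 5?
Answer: 5*√155 ≈ 62.250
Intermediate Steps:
y(t, F) = -1 (y(t, F) = ⅔ - ⅓*5 = ⅔ - 5/3 = -1)
I(o, X) = X + 68*o
√(I(y(-8, -5), 35) + 3908) = √((35 + 68*(-1)) + 3908) = √((35 - 68) + 3908) = √(-33 + 3908) = √3875 = 5*√155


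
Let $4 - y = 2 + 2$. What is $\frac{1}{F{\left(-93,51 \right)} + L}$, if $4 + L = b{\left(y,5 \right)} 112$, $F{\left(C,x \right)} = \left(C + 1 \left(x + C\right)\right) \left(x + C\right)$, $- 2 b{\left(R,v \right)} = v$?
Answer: $\frac{1}{5386} \approx 0.00018567$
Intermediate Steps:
$y = 0$ ($y = 4 - \left(2 + 2\right) = 4 - 4 = 0$)
$b{\left(R,v \right)} = - \frac{v}{2}$
$F{\left(C,x \right)} = \left(C + x\right) \left(x + 2 C\right)$ ($F{\left(C,x \right)} = \left(C + 1 \left(C + x\right)\right) \left(C + x\right) = \left(C + \left(C + x\right)\right) \left(C + x\right) = \left(x + 2 C\right) \left(C + x\right) = \left(C + x\right) \left(x + 2 C\right)$)
$L = -284$ ($L = -4 + \left(- \frac{1}{2}\right) 5 \cdot 112 = -4 - 280 = -284$)
$\frac{1}{F{\left(-93,51 \right)} + L} = \frac{1}{\left(51^{2} + 2 \left(-93\right)^{2} + 3 \left(-93\right) 51\right) - 284} = \frac{1}{\left(2601 + 2 \cdot 8649 - 14229\right) - 284} = \frac{1}{\left(2601 + 17298 - 14229\right) - 284} = \frac{1}{5670 - 284} = \frac{1}{5386}$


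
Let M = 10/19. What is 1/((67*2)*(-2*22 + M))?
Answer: -19/110684 ≈ -0.00017166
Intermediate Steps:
M = 10/19 (M = 10*(1/19) = 10/19 ≈ 0.52632)
1/((67*2)*(-2*22 + M)) = 1/((67*2)*(-2*22 + 10/19)) = 1/(134*(-44 + 10/19)) = 1/(134*(-826/19)) = 1/(-110684/19) = -19/110684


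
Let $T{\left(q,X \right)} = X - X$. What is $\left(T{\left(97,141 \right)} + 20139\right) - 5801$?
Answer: $14338$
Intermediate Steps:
$T{\left(q,X \right)} = 0$
$\left(T{\left(97,141 \right)} + 20139\right) - 5801 = \left(0 + 20139\right) - 5801 = 20139 - 5801 = 14338$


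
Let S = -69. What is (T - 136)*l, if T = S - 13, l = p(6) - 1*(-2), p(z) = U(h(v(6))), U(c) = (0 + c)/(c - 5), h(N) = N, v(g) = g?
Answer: -1744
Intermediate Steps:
U(c) = c/(-5 + c)
p(z) = 6 (p(z) = 6/(-5 + 6) = 6/1 = 6*1 = 6)
l = 8 (l = 6 - 1*(-2) = 6 + 2 = 8)
T = -82 (T = -69 - 13 = -82)
(T - 136)*l = (-82 - 136)*8 = -218*8 = -1744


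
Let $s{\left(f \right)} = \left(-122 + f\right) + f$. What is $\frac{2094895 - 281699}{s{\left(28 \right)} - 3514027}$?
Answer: $- \frac{164836}{319463} \approx -0.51598$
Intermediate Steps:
$s{\left(f \right)} = -122 + 2 f$
$\frac{2094895 - 281699}{s{\left(28 \right)} - 3514027} = \frac{2094895 - 281699}{\left(-122 + 2 \cdot 28\right) - 3514027} = \frac{1813196}{\left(-122 + 56\right) - 3514027} = \frac{1813196}{-66 - 3514027} = \frac{1813196}{-3514093} = 1813196 \left(- \frac{1}{3514093}\right) = - \frac{164836}{319463}$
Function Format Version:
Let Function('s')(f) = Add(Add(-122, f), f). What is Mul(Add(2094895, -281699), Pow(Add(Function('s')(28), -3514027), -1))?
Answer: Rational(-164836, 319463) ≈ -0.51598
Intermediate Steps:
Function('s')(f) = Add(-122, Mul(2, f))
Mul(Add(2094895, -281699), Pow(Add(Function('s')(28), -3514027), -1)) = Mul(Add(2094895, -281699), Pow(Add(Add(-122, Mul(2, 28)), -3514027), -1)) = Mul(1813196, Pow(Add(Add(-122, 56), -3514027), -1)) = Mul(1813196, Pow(Add(-66, -3514027), -1)) = Mul(1813196, Pow(-3514093, -1)) = Mul(1813196, Rational(-1, 3514093)) = Rational(-164836, 319463)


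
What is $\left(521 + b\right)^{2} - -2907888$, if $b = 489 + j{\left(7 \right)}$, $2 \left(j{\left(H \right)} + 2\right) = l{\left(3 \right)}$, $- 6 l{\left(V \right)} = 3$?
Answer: $\frac{62775169}{16} \approx 3.9234 \cdot 10^{6}$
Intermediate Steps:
$l{\left(V \right)} = - \frac{1}{2}$ ($l{\left(V \right)} = \left(- \frac{1}{6}\right) 3 = - \frac{1}{2}$)
$j{\left(H \right)} = - \frac{9}{4}$ ($j{\left(H \right)} = -2 + \frac{1}{2} \left(- \frac{1}{2}\right) = -2 - \frac{1}{4} = - \frac{9}{4}$)
$b = \frac{1947}{4}$ ($b = 489 - \frac{9}{4} = \frac{1947}{4} \approx 486.75$)
$\left(521 + b\right)^{2} - -2907888 = \left(521 + \frac{1947}{4}\right)^{2} - -2907888 = \left(\frac{4031}{4}\right)^{2} + 2907888 = \frac{16248961}{16} + 2907888 = \frac{62775169}{16}$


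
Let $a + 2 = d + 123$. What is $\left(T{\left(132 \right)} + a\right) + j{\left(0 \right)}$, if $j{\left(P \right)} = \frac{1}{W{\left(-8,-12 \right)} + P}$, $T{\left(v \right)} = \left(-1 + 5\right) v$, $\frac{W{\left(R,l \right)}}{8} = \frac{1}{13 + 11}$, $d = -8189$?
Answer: $-7537$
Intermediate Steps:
$W{\left(R,l \right)} = \frac{1}{3}$ ($W{\left(R,l \right)} = \frac{8}{13 + 11} = \frac{8}{24} = 8 \cdot \frac{1}{24} = \frac{1}{3}$)
$a = -8068$ ($a = -2 + \left(-8189 + 123\right) = -2 - 8066 = -8068$)
$T{\left(v \right)} = 4 v$
$j{\left(P \right)} = \frac{1}{\frac{1}{3} + P}$
$\left(T{\left(132 \right)} + a\right) + j{\left(0 \right)} = \left(4 \cdot 132 - 8068\right) + \frac{3}{1 + 3 \cdot 0} = \left(528 - 8068\right) + \frac{3}{1 + 0} = -7540 + \frac{3}{1} = -7540 + 3 \cdot 1 = -7540 + 3 = -7537$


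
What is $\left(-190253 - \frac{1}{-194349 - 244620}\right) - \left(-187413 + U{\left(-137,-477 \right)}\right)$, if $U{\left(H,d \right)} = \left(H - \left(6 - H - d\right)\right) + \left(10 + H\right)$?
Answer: $- \frac{858623363}{438969} \approx -1956.0$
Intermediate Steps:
$U{\left(H,d \right)} = 4 + d + 3 H$ ($U{\left(H,d \right)} = \left(H + \left(-6 + H + d\right)\right) + \left(10 + H\right) = \left(-6 + d + 2 H\right) + \left(10 + H\right) = 4 + d + 3 H$)
$\left(-190253 - \frac{1}{-194349 - 244620}\right) - \left(-187413 + U{\left(-137,-477 \right)}\right) = \left(-190253 - \frac{1}{-194349 - 244620}\right) - \left(-187413 + \left(4 - 477 + 3 \left(-137\right)\right)\right) = \left(-190253 - \frac{1}{-438969}\right) - \left(-187413 - 884\right) = \left(-190253 - - \frac{1}{438969}\right) - \left(-187413 - 884\right) = \left(-190253 + \frac{1}{438969}\right) - -188297 = - \frac{83515169156}{438969} + 188297 = - \frac{858623363}{438969}$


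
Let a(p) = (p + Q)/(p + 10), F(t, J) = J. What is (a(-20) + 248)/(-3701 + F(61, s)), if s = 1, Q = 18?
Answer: -1241/18500 ≈ -0.067081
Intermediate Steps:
a(p) = (18 + p)/(10 + p) (a(p) = (p + 18)/(p + 10) = (18 + p)/(10 + p))
(a(-20) + 248)/(-3701 + F(61, s)) = ((18 - 20)/(10 - 20) + 248)/(-3701 + 1) = (-2/(-10) + 248)/(-3700) = (-⅒*(-2) + 248)*(-1/3700) = (⅕ + 248)*(-1/3700) = (1241/5)*(-1/3700) = -1241/18500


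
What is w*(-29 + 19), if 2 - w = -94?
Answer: -960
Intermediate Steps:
w = 96 (w = 2 - 1*(-94) = 2 + 94 = 96)
w*(-29 + 19) = 96*(-29 + 19) = 96*(-10) = -960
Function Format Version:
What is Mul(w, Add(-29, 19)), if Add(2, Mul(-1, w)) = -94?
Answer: -960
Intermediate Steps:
w = 96 (w = Add(2, Mul(-1, -94)) = Add(2, 94) = 96)
Mul(w, Add(-29, 19)) = Mul(96, Add(-29, 19)) = Mul(96, -10) = -960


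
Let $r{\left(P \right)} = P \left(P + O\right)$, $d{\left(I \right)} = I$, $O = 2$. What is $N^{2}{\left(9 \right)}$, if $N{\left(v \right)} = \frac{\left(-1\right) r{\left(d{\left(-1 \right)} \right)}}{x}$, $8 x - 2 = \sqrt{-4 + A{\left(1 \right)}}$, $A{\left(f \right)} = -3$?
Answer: $\frac{64}{\left(2 + i \sqrt{7}\right)^{2}} \approx -1.5868 - 5.5976 i$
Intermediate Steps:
$r{\left(P \right)} = P \left(2 + P\right)$ ($r{\left(P \right)} = P \left(P + 2\right) = P \left(2 + P\right)$)
$x = \frac{1}{4} + \frac{i \sqrt{7}}{8}$ ($x = \frac{1}{4} + \frac{\sqrt{-4 - 3}}{8} = \frac{1}{4} + \frac{\sqrt{-7}}{8} = \frac{1}{4} + \frac{i \sqrt{7}}{8} \approx 0.25 + 0.33072 i$)
$N{\left(v \right)} = \frac{1}{\frac{1}{4} + \frac{i \sqrt{7}}{8}}$ ($N{\left(v \right)} = \frac{\left(-1\right) \left(- (2 - 1)\right)}{\frac{1}{4} + \frac{i \sqrt{7}}{8}} = \frac{\left(-1\right) \left(\left(-1\right) 1\right)}{\frac{1}{4} + \frac{i \sqrt{7}}{8}} = \frac{\left(-1\right) \left(-1\right)}{\frac{1}{4} + \frac{i \sqrt{7}}{8}} = 1 \frac{1}{\frac{1}{4} + \frac{i \sqrt{7}}{8}} = \frac{1}{\frac{1}{4} + \frac{i \sqrt{7}}{8}}$)
$N^{2}{\left(9 \right)} = \left(\frac{16}{11} - \frac{8 i \sqrt{7}}{11}\right)^{2}$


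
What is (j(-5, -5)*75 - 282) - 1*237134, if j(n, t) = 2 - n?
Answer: -236891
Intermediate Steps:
(j(-5, -5)*75 - 282) - 1*237134 = ((2 - 1*(-5))*75 - 282) - 1*237134 = ((2 + 5)*75 - 282) - 237134 = (7*75 - 282) - 237134 = (525 - 282) - 237134 = 243 - 237134 = -236891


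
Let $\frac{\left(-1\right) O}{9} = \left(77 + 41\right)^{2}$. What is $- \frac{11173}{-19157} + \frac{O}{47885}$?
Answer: $- \frac{1865659507}{917332945} \approx -2.0338$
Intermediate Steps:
$O = -125316$ ($O = - 9 \left(77 + 41\right)^{2} = - 9 \cdot 118^{2} = \left(-9\right) 13924 = -125316$)
$- \frac{11173}{-19157} + \frac{O}{47885} = - \frac{11173}{-19157} - \frac{125316}{47885} = \left(-11173\right) \left(- \frac{1}{19157}\right) - \frac{125316}{47885} = \frac{11173}{19157} - \frac{125316}{47885} = - \frac{1865659507}{917332945}$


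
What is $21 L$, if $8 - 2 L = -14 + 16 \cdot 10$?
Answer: $-1449$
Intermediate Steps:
$L = -69$ ($L = 4 - \frac{-14 + 16 \cdot 10}{2} = 4 - \frac{-14 + 160}{2} = 4 - 73 = -69$)
$21 L = 21 \left(-69\right) = -1449$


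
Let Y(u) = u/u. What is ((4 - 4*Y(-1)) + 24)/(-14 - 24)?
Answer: -12/19 ≈ -0.63158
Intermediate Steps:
Y(u) = 1
((4 - 4*Y(-1)) + 24)/(-14 - 24) = ((4 - 4*1) + 24)/(-14 - 24) = ((4 - 4) + 24)/(-38) = (0 + 24)*(-1/38) = 24*(-1/38) = -12/19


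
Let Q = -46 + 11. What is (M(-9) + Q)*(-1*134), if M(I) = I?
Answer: 5896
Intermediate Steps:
Q = -35
(M(-9) + Q)*(-1*134) = (-9 - 35)*(-1*134) = -44*(-134) = 5896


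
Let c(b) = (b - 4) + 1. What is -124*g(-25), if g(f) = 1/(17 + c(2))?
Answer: -31/4 ≈ -7.7500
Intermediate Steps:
c(b) = -3 + b (c(b) = (-4 + b) + 1 = -3 + b)
g(f) = 1/16 (g(f) = 1/(17 + (-3 + 2)) = 1/(17 - 1) = 1/16)
-124*g(-25) = -124*1/16 = -31/4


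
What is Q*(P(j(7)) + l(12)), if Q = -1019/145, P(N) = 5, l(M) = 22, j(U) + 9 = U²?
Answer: -27513/145 ≈ -189.74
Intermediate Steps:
j(U) = -9 + U²
Q = -1019/145 (Q = -1019*1/145 = -1019/145 ≈ -7.0276)
Q*(P(j(7)) + l(12)) = -1019*(5 + 22)/145 = -1019/145*27 = -27513/145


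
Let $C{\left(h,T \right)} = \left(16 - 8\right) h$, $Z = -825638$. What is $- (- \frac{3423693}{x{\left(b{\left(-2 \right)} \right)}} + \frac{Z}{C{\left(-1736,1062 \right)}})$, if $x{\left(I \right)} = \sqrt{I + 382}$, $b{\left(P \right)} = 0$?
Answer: $- \frac{412819}{6944} + \frac{3423693 \sqrt{382}}{382} \approx 1.7511 \cdot 10^{5}$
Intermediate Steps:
$C{\left(h,T \right)} = 8 h$
$x{\left(I \right)} = \sqrt{382 + I}$
$- (- \frac{3423693}{x{\left(b{\left(-2 \right)} \right)}} + \frac{Z}{C{\left(-1736,1062 \right)}}) = - (- \frac{3423693}{\sqrt{382 + 0}} - \frac{825638}{8 \left(-1736\right)}) = - (- \frac{3423693}{\sqrt{382}} - \frac{825638}{-13888}) = - (- 3423693 \frac{\sqrt{382}}{382} - - \frac{412819}{6944}) = - (- \frac{3423693 \sqrt{382}}{382} + \frac{412819}{6944}) = - (\frac{412819}{6944} - \frac{3423693 \sqrt{382}}{382}) = - \frac{412819}{6944} + \frac{3423693 \sqrt{382}}{382}$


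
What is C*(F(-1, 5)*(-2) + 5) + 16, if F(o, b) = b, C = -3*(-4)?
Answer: -44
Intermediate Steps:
C = 12
C*(F(-1, 5)*(-2) + 5) + 16 = 12*(5*(-2) + 5) + 16 = 12*(-10 + 5) + 16 = 12*(-5) + 16 = -60 + 16 = -44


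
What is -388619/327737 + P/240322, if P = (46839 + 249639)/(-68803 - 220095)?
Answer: -13490674478394925/11377151551895986 ≈ -1.1858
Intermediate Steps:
P = -148239/144449 (P = 296478/(-288898) = 296478*(-1/288898) = -148239/144449 ≈ -1.0262)
-388619/327737 + P/240322 = -388619/327737 - 148239/144449/240322 = -388619*1/327737 - 148239/144449*1/240322 = -388619/327737 - 148239/34714272578 = -13490674478394925/11377151551895986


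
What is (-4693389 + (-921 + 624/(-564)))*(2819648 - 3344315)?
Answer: 115758655886874/47 ≈ 2.4629e+12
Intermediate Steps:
(-4693389 + (-921 + 624/(-564)))*(2819648 - 3344315) = (-4693389 + (-921 + 624*(-1/564)))*(-524667) = (-4693389 + (-921 - 52/47))*(-524667) = (-4693389 - 43339/47)*(-524667) = -220632622/47*(-524667) = 115758655886874/47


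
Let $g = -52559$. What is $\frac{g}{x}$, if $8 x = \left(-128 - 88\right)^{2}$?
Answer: $- \frac{52559}{5832} \approx -9.0122$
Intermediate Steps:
$x = 5832$ ($x = \frac{\left(-128 - 88\right)^{2}}{8} = \frac{\left(-216\right)^{2}}{8} = \frac{1}{8} \cdot 46656 = 5832$)
$\frac{g}{x} = - \frac{52559}{5832}$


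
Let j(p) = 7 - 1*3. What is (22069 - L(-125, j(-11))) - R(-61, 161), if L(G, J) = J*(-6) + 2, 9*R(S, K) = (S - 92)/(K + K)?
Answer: 7113319/322 ≈ 22091.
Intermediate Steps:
R(S, K) = (-92 + S)/(18*K) (R(S, K) = ((S - 92)/(K + K))/9 = ((-92 + S)/((2*K)))/9 = ((-92 + S)*(1/(2*K)))/9 = ((-92 + S)/(2*K))/9 = (-92 + S)/(18*K))
j(p) = 4 (j(p) = 7 - 3 = 4)
L(G, J) = 2 - 6*J (L(G, J) = -6*J + 2 = 2 - 6*J)
(22069 - L(-125, j(-11))) - R(-61, 161) = (22069 - (2 - 6*4)) - (-92 - 61)/(18*161) = (22069 - (2 - 24)) - (-153)/(18*161) = (22069 - 1*(-22)) - 1*(-17/322) = (22069 + 22) + 17/322 = 22091 + 17/322 = 7113319/322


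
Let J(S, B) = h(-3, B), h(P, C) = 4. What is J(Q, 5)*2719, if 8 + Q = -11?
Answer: 10876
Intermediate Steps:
Q = -19 (Q = -8 - 11 = -19)
J(S, B) = 4
J(Q, 5)*2719 = 4*2719 = 10876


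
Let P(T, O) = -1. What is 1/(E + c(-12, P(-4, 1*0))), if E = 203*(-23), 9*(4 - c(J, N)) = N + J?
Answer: -9/41972 ≈ -0.00021443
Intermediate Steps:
c(J, N) = 4 - J/9 - N/9 (c(J, N) = 4 - (N + J)/9 = 4 - (J + N)/9 = 4 + (-J/9 - N/9) = 4 - J/9 - N/9)
E = -4669
1/(E + c(-12, P(-4, 1*0))) = 1/(-4669 + (4 - ⅑*(-12) - ⅑*(-1))) = 1/(-4669 + (4 + 4/3 + ⅑)) = 1/(-4669 + 49/9) = 1/(-41972/9) = -9/41972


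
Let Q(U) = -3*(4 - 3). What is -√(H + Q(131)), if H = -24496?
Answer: -I*√24499 ≈ -156.52*I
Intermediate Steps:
Q(U) = -3 (Q(U) = -3*1 = -3)
-√(H + Q(131)) = -√(-24496 - 3) = -√(-24499) = -I*√24499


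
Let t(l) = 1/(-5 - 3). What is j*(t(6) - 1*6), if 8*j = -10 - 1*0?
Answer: 245/32 ≈ 7.6563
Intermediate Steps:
j = -5/4 (j = (-10 - 1*0)/8 = (-10 + 0)/8 = (1/8)*(-10) = -5/4 ≈ -1.2500)
t(l) = -1/8 (t(l) = 1/(-8) = -1/8)
j*(t(6) - 1*6) = -5*(-1/8 - 1*6)/4 = -5*(-1/8 - 6)/4 = -5/4*(-49/8) = 245/32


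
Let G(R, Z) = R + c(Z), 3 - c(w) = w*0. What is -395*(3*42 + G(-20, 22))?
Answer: -43055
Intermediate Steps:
c(w) = 3 (c(w) = 3 - w*0 = 3 - 1*0 = 3 + 0 = 3)
G(R, Z) = 3 + R (G(R, Z) = R + 3 = 3 + R)
-395*(3*42 + G(-20, 22)) = -395*(3*42 + (3 - 20)) = -395*(126 - 17) = -395*109 = -43055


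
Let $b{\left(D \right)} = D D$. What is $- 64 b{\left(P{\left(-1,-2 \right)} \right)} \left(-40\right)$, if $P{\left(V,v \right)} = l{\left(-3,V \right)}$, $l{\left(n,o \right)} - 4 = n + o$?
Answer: $0$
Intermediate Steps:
$l{\left(n,o \right)} = 4 + n + o$ ($l{\left(n,o \right)} = 4 + \left(n + o\right) = 4 + n + o$)
$P{\left(V,v \right)} = 1 + V$ ($P{\left(V,v \right)} = 4 - 3 + V = 1 + V$)
$b{\left(D \right)} = D^{2}$
$- 64 b{\left(P{\left(-1,-2 \right)} \right)} \left(-40\right) = - 64 \left(1 - 1\right)^{2} \left(-40\right) = - 64 \cdot 0^{2} \left(-40\right) = \left(-64\right) 0 \left(-40\right) = 0 \left(-40\right) = 0$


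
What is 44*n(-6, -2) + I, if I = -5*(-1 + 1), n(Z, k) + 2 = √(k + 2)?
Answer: -88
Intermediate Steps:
n(Z, k) = -2 + √(2 + k) (n(Z, k) = -2 + √(k + 2) = -2 + √(2 + k))
I = 0 (I = -5*0 = 0)
44*n(-6, -2) + I = 44*(-2 + √(2 - 2)) + 0 = 44*(-2 + √0) + 0 = 44*(-2 + 0) + 0 = 44*(-2) + 0 = -88 + 0 = -88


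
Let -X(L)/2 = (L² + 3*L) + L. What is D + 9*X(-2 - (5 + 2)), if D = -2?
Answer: -812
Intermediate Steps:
X(L) = -8*L - 2*L² (X(L) = -2*((L² + 3*L) + L) = -2*(L² + 4*L) = -8*L - 2*L²)
D + 9*X(-2 - (5 + 2)) = -2 + 9*(-2*(-2 - (5 + 2))*(4 + (-2 - (5 + 2)))) = -2 + 9*(-2*(-2 - 1*7)*(4 + (-2 - 1*7))) = -2 + 9*(-2*(-2 - 7)*(4 + (-2 - 7))) = -2 + 9*(-2*(-9)*(4 - 9)) = -2 + 9*(-2*(-9)*(-5)) = -2 + 9*(-90) = -2 - 810 = -812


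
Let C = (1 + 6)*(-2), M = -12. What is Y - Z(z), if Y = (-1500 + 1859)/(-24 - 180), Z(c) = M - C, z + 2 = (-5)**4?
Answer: -767/204 ≈ -3.7598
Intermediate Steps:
C = -14 (C = 7*(-2) = -14)
z = 623 (z = -2 + (-5)**4 = -2 + 625 = 623)
Z(c) = 2 (Z(c) = -12 - 1*(-14) = -12 + 14 = 2)
Y = -359/204 (Y = 359/(-204) = 359*(-1/204) = -359/204 ≈ -1.7598)
Y - Z(z) = -359/204 - 1*2 = -359/204 - 2 = -767/204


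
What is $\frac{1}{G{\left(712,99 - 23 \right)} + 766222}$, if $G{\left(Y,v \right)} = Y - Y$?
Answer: $\frac{1}{766222} \approx 1.3051 \cdot 10^{-6}$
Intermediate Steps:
$G{\left(Y,v \right)} = 0$
$\frac{1}{G{\left(712,99 - 23 \right)} + 766222} = \frac{1}{0 + 766222} = \frac{1}{766222}$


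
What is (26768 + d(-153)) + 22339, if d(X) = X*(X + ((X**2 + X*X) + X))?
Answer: -7067229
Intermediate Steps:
d(X) = X*(2*X + 2*X**2) (d(X) = X*(X + ((X**2 + X**2) + X)) = X*(X + (2*X**2 + X)) = X*(X + (X + 2*X**2)) = X*(2*X + 2*X**2))
(26768 + d(-153)) + 22339 = (26768 + 2*(-153)**2*(1 - 153)) + 22339 = (26768 + 2*23409*(-152)) + 22339 = (26768 - 7116336) + 22339 = -7089568 + 22339 = -7067229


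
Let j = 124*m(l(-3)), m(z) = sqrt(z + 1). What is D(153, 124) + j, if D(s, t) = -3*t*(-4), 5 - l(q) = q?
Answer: 1860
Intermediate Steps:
l(q) = 5 - q
m(z) = sqrt(1 + z)
j = 372 (j = 124*sqrt(1 + (5 - 1*(-3))) = 124*sqrt(1 + (5 + 3)) = 124*sqrt(1 + 8) = 124*sqrt(9) = 124*3 = 372)
D(s, t) = 12*t
D(153, 124) + j = 12*124 + 372 = 1488 + 372 = 1860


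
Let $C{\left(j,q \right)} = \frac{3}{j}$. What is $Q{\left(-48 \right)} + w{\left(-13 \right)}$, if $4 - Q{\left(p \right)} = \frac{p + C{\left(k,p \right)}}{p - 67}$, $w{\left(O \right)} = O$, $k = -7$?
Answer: $- \frac{7584}{805} \approx -9.4211$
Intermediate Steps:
$Q{\left(p \right)} = 4 - \frac{- \frac{3}{7} + p}{-67 + p}$ ($Q{\left(p \right)} = 4 - \frac{p + \frac{3}{-7}}{p - 67} = 4 - \frac{p + 3 \left(- \frac{1}{7}\right)}{-67 + p} = 4 - \frac{p - \frac{3}{7}}{-67 + p} = 4 - \frac{- \frac{3}{7} + p}{-67 + p}$)
$Q{\left(-48 \right)} + w{\left(-13 \right)} = \frac{-1873 + 21 \left(-48\right)}{7 \left(-67 - 48\right)} - 13 = \frac{-1873 - 1008}{7 \left(-115\right)} - 13 = \frac{1}{7} \left(- \frac{1}{115}\right) \left(-2881\right) - 13 = \frac{2881}{805} - 13 = - \frac{7584}{805}$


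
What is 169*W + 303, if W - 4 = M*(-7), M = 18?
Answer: -20315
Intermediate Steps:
W = -122 (W = 4 + 18*(-7) = 4 - 126 = -122)
169*W + 303 = 169*(-122) + 303 = -20618 + 303 = -20315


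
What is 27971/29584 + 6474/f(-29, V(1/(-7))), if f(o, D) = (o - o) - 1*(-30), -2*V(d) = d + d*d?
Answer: 32060991/147920 ≈ 216.75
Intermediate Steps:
V(d) = -d/2 - d**2/2 (V(d) = -(d + d*d)/2 = -(d + d**2)/2 = -d/2 - d**2/2)
f(o, D) = 30 (f(o, D) = 0 + 30 = 30)
27971/29584 + 6474/f(-29, V(1/(-7))) = 27971/29584 + 6474/30 = 27971*(1/29584) + 6474*(1/30) = 27971/29584 + 1079/5 = 32060991/147920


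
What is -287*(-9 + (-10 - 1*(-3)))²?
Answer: -73472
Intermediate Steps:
-287*(-9 + (-10 - 1*(-3)))² = -287*(-9 + (-10 + 3))² = -287*(-9 - 7)² = -287*(-16)² = -287*256 = -73472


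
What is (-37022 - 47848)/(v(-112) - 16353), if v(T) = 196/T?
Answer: 339480/65419 ≈ 5.1893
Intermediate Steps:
(-37022 - 47848)/(v(-112) - 16353) = (-37022 - 47848)/(196/(-112) - 16353) = -84870/(196*(-1/112) - 16353) = -84870/(-7/4 - 16353) = -84870/(-65419/4) = -84870*(-4/65419) = 339480/65419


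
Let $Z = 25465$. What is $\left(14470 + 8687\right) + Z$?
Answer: $48622$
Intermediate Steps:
$\left(14470 + 8687\right) + Z = \left(14470 + 8687\right) + 25465 = 23157 + 25465 = 48622$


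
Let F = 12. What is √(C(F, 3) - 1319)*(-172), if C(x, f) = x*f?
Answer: -172*I*√1283 ≈ -6160.9*I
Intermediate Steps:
C(x, f) = f*x
√(C(F, 3) - 1319)*(-172) = √(3*12 - 1319)*(-172) = √(36 - 1319)*(-172) = √(-1283)*(-172) = (I*√1283)*(-172) = -172*I*√1283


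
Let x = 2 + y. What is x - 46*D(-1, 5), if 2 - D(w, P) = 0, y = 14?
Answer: -76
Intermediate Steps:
D(w, P) = 2 (D(w, P) = 2 - 1*0 = 2 + 0 = 2)
x = 16 (x = 2 + 14 = 16)
x - 46*D(-1, 5) = 16 - 46*2 = 16 - 92 = -76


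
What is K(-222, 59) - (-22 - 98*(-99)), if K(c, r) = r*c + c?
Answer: -23000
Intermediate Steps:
K(c, r) = c + c*r (K(c, r) = c*r + c = c + c*r)
K(-222, 59) - (-22 - 98*(-99)) = -222*(1 + 59) - (-22 - 98*(-99)) = -222*60 - (-22 + 9702) = -13320 - 1*9680 = -13320 - 9680 = -23000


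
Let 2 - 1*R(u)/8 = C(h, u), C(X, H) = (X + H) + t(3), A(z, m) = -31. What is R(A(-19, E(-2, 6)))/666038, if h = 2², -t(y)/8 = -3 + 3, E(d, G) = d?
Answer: 116/333019 ≈ 0.00034833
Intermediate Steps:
t(y) = 0 (t(y) = -8*(-3 + 3) = -8*0 = 0)
h = 4
C(X, H) = H + X (C(X, H) = (X + H) + 0 = (H + X) + 0 = H + X)
R(u) = -16 - 8*u (R(u) = 16 - 8*(u + 4) = 16 - 8*(4 + u) = 16 + (-32 - 8*u) = -16 - 8*u)
R(A(-19, E(-2, 6)))/666038 = (-16 - 8*(-31))/666038 = (-16 + 248)*(1/666038) = 232*(1/666038) = 116/333019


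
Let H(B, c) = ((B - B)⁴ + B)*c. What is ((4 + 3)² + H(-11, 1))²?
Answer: 1444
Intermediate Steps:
H(B, c) = B*c (H(B, c) = (0⁴ + B)*c = (0 + B)*c = B*c)
((4 + 3)² + H(-11, 1))² = ((4 + 3)² - 11*1)² = (7² - 11)² = (49 - 11)² = 38² = 1444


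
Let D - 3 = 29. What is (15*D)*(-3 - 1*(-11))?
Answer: 3840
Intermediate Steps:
D = 32 (D = 3 + 29 = 32)
(15*D)*(-3 - 1*(-11)) = (15*32)*(-3 - 1*(-11)) = 480*(-3 + 11) = 480*8 = 3840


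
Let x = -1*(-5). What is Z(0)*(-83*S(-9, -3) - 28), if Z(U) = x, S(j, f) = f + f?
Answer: 2350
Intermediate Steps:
S(j, f) = 2*f
x = 5
Z(U) = 5
Z(0)*(-83*S(-9, -3) - 28) = 5*(-166*(-3) - 28) = 5*(-83*(-6) - 28) = 5*(498 - 28) = 5*470 = 2350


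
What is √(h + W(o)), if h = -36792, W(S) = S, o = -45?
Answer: 3*I*√4093 ≈ 191.93*I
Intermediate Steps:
√(h + W(o)) = √(-36792 - 45) = √(-36837) = 3*I*√4093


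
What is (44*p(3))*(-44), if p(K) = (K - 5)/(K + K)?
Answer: 1936/3 ≈ 645.33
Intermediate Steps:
p(K) = (-5 + K)/(2*K) (p(K) = (-5 + K)/((2*K)) = (-5 + K)*(1/(2*K)) = (-5 + K)/(2*K))
(44*p(3))*(-44) = (44*((½)*(-5 + 3)/3))*(-44) = (44*((½)*(⅓)*(-2)))*(-44) = (44*(-⅓))*(-44) = -44/3*(-44) = 1936/3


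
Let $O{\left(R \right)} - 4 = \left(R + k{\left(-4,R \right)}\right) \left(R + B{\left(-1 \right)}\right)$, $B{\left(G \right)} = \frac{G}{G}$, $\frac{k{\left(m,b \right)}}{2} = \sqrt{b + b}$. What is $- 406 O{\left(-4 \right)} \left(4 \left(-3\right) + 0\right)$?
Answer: $77952 - 58464 i \sqrt{2} \approx 77952.0 - 82681.0 i$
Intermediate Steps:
$k{\left(m,b \right)} = 2 \sqrt{2} \sqrt{b}$ ($k{\left(m,b \right)} = 2 \sqrt{b + b} = 2 \sqrt{2 b} = 2 \sqrt{2} \sqrt{b}$)
$B{\left(G \right)} = 1$
$O{\left(R \right)} = 4 + \left(1 + R\right) \left(R + 2 \sqrt{2} \sqrt{R}\right)$ ($O{\left(R \right)} = 4 + \left(R + 2 \sqrt{2} \sqrt{R}\right) \left(R + 1\right) = 4 + \left(R + 2 \sqrt{2} \sqrt{R}\right) \left(1 + R\right) = 4 + \left(1 + R\right) \left(R + 2 \sqrt{2} \sqrt{R}\right)$)
$- 406 O{\left(-4 \right)} \left(4 \left(-3\right) + 0\right) = - 406 \left(4 - 4 + \left(-4\right)^{2} + 2 \sqrt{2} \sqrt{-4} + 2 \sqrt{2} \left(-4\right)^{\frac{3}{2}}\right) \left(4 \left(-3\right) + 0\right) = - 406 \left(4 - 4 + 16 + 2 \sqrt{2} \cdot 2 i + 2 \sqrt{2} \left(- 8 i\right)\right) \left(-12 + 0\right) = - 406 \left(4 - 4 + 16 + 4 i \sqrt{2} - 16 i \sqrt{2}\right) \left(-12\right) = - 406 \left(16 - 12 i \sqrt{2}\right) \left(-12\right) = - 406 \left(-192 + 144 i \sqrt{2}\right) = 77952 - 58464 i \sqrt{2}$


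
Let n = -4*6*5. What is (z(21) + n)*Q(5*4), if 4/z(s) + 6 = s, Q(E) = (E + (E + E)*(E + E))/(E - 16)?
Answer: -48492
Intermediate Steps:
n = -120 (n = -24*5 = -120)
Q(E) = (E + 4*E²)/(-16 + E) (Q(E) = (E + (2*E)*(2*E))/(-16 + E) = (E + 4*E²)/(-16 + E))
z(s) = 4/(-6 + s)
(z(21) + n)*Q(5*4) = (4/(-6 + 21) - 120)*((5*4)*(1 + 4*(5*4))/(-16 + 5*4)) = (4/15 - 120)*(20*(1 + 4*20)/(-16 + 20)) = (4*(1/15) - 120)*(20*(1 + 80)/4) = (4/15 - 120)*(20*(¼)*81) = -1796/15*405 = -48492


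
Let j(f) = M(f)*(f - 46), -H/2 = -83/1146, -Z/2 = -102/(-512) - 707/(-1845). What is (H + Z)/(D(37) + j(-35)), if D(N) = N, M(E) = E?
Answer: -46007857/129546040320 ≈ -0.00035515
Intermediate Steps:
Z = -275087/236160 (Z = -2*(-102/(-512) - 707/(-1845)) = -2*(-102*(-1/512) - 707*(-1/1845)) = -2*(51/256 + 707/1845) = -2*275087/472320 = -275087/236160 ≈ -1.1648)
H = 83/573 (H = -(-166)/1146 = -2*(-83/1146) = 83/573 ≈ 0.14485)
j(f) = f*(-46 + f) (j(f) = f*(f - 46) = f*(-46 + f))
(H + Z)/(D(37) + j(-35)) = (83/573 - 275087/236160)/(37 - 35*(-46 - 35)) = -46007857/(45106560*(37 - 35*(-81))) = -46007857/(45106560*(37 + 2835)) = -46007857/45106560/2872 = -46007857/45106560*1/2872 = -46007857/129546040320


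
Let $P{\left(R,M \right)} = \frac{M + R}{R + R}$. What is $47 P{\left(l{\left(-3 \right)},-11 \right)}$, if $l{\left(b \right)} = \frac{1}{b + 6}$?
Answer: $-752$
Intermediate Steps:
$l{\left(b \right)} = \frac{1}{6 + b}$
$P{\left(R,M \right)} = \frac{M + R}{2 R}$
$47 P{\left(l{\left(-3 \right)},-11 \right)} = 47 \frac{-11 + \frac{1}{6 - 3}}{2 \frac{1}{6 - 3}} = 47 \frac{-11 + \frac{1}{3}}{2 \cdot \frac{1}{3}} = 47 \frac{\frac{1}{\frac{1}{3}} \left(-11 + \frac{1}{3}\right)}{2} = 47 \cdot \frac{1}{2} \cdot 3 \left(- \frac{32}{3}\right) = 47 \left(-16\right) = -752$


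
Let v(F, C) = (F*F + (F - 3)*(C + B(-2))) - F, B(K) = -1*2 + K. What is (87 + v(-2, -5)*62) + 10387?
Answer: 13636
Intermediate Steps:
B(K) = -2 + K
v(F, C) = F² - F + (-4 + C)*(-3 + F) (v(F, C) = (F*F + (F - 3)*(C + (-2 - 2))) - F = (F² + (-3 + F)*(C - 4)) - F = (F² + (-3 + F)*(-4 + C)) - F = (F² + (-4 + C)*(-3 + F)) - F = F² - F + (-4 + C)*(-3 + F))
(87 + v(-2, -5)*62) + 10387 = (87 + (12 + (-2)² - 5*(-2) - 3*(-5) - 5*(-2))*62) + 10387 = (87 + (12 + 4 + 10 + 15 + 10)*62) + 10387 = (87 + 51*62) + 10387 = (87 + 3162) + 10387 = 3249 + 10387 = 13636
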